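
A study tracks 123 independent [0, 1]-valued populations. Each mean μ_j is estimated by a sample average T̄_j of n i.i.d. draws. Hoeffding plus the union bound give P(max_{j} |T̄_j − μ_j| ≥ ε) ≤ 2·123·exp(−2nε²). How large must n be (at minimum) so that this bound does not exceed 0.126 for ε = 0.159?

Need 2·123·exp(−2nε²) ≤ 0.126, i.e. exp(−2nε²) ≤ 0.126/246.
So 2nε² ≥ ln(246/0.126) = 7.576805.
Hence n ≥ 7.576805/(2·0.159²) = 149.852.
The smallest integer n is 150.

150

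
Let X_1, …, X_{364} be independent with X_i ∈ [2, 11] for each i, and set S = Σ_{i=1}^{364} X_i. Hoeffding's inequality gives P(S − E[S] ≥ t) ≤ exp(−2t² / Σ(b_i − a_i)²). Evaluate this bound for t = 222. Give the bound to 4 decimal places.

Σ(b_i − a_i)² = 364·(9)² = 29484.
Exponent = 2·222²/29484 = 3.3431.
Bound = exp(−3.3431) = 0.03533.

0.0353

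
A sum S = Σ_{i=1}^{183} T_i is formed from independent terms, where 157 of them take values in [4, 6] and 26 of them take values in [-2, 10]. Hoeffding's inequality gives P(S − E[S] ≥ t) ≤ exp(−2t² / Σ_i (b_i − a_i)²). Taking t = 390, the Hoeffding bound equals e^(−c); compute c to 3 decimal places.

Σ(b_i − a_i)² = 157·2² + 26·12² = 4372.
c = 2t² / 4372 = 2·390² / 4372 = 69.5791.

69.579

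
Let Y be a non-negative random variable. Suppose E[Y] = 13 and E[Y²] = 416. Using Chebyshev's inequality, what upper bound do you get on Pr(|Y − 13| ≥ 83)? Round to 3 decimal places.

Var(Y) = E[Y²] − (E[Y])² = 416 − 169 = 247.
Chebyshev's inequality: Pr(|Y − μ| ≥ t) ≤ Var(Y)/t² = 247/6889 = 0.0359.

0.036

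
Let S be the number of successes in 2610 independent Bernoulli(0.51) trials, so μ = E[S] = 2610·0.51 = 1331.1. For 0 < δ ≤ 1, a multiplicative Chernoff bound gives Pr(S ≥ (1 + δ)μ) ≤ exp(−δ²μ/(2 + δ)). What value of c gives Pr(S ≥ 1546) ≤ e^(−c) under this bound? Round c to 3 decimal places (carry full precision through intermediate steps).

16.052

Write 1546 = (1 + δ)μ, so δ = 1546/1331.1 − 1 = 0.1614454…
Then the exponent is δ²μ/(2 + δ) = (1546 − μ)² / (μ·(2 + δ)) = 16.051583.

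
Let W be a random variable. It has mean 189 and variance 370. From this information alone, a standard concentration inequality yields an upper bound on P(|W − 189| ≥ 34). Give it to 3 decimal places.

0.320

Mean and variance are known, so Chebyshev's inequality applies.
Chebyshev: P(|W − μ| ≥ t) ≤ Var(W)/t².
Bound = 370 / 1156 = 0.3201.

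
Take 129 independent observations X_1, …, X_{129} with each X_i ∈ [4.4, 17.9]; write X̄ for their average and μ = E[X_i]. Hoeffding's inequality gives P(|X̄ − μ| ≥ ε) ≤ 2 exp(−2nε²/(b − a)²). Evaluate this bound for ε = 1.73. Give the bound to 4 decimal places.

0.0289

Exponent: 2nε²/(b − a)² = 2·129·1.73² / 13.5² = 4.23686.
Bound = 2·exp(−4.23686) = 0.02891.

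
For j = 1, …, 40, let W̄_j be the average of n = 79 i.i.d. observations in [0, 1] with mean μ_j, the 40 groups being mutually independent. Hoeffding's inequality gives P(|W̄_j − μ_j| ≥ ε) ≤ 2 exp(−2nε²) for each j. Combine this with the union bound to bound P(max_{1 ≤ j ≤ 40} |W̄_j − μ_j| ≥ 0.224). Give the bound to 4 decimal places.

Per-experiment Hoeffding bound: 2·exp(−2·79·0.224²) = 2·exp(−7.92781) = 0.00072115.
Union bound over 40 events: 40·0.00072115 = 0.02885.

0.0288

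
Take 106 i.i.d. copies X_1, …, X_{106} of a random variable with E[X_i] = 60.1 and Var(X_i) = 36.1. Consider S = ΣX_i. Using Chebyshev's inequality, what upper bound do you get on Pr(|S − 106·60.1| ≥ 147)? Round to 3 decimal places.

0.177

Var(S) = n·Var(X_i) = 106·36.1 = 3826.6.
Chebyshev: Pr(|S − 106·60.1| ≥ 147) ≤ Var(S)/147² = 3826.6/21609 = 0.1771.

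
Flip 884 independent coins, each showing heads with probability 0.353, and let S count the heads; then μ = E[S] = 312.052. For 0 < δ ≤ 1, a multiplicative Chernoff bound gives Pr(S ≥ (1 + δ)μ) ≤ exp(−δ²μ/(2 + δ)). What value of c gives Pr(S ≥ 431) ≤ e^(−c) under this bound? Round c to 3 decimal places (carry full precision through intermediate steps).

19.041

Write 431 = (1 + δ)μ, so δ = 431/312.052 − 1 = 0.3811801…
Then the exponent is δ²μ/(2 + δ) = (431 − μ)² / (μ·(2 + δ)) = 19.041234.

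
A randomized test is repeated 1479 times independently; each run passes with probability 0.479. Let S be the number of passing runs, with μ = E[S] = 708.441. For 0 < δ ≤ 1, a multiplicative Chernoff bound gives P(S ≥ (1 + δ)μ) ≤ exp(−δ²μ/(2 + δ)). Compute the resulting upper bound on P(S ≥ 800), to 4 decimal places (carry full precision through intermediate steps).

Write 800 = (1 + δ)μ, so δ = 800/708.441 − 1 = 0.1292401…
Then the exponent is δ²μ/(2 + δ) = (800 − μ)² / (μ·(2 + δ)) = 5.557427.
Bound = exp(−5.557427) = 0.00386.

0.0039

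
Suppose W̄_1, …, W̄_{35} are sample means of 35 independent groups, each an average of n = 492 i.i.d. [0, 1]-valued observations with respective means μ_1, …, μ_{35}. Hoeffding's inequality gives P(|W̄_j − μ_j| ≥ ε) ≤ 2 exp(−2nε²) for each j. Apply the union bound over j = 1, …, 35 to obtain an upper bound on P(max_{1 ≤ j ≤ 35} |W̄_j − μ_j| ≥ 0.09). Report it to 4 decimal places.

Per-experiment Hoeffding bound: 2·exp(−2·492·0.09²) = 2·exp(−7.97040) = 0.00069108.
Union bound over 35 events: 35·0.00069108 = 0.02419.

0.0242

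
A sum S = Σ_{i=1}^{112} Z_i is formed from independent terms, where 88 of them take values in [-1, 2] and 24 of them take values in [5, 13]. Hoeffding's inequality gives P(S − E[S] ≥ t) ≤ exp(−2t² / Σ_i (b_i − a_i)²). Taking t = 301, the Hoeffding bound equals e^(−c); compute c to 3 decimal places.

Σ(b_i − a_i)² = 88·3² + 24·8² = 2328.
c = 2t² / 2328 = 2·301² / 2328 = 77.8359.

77.836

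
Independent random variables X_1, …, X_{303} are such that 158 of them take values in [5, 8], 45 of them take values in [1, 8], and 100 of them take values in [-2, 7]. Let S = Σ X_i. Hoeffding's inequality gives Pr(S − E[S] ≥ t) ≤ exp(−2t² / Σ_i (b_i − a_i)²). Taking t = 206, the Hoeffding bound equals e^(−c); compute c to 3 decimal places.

Σ(b_i − a_i)² = 158·3² + 45·7² + 100·9² = 11727.
c = 2t² / 11727 = 2·206² / 11727 = 7.2373.

7.237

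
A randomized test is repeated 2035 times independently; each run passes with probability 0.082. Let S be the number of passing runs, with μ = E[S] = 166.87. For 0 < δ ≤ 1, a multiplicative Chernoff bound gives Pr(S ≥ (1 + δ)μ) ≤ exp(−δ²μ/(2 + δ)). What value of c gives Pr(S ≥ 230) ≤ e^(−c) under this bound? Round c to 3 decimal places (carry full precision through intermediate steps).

Write 230 = (1 + δ)μ, so δ = 230/166.87 − 1 = 0.3783185…
Then the exponent is δ²μ/(2 + δ) = (230 − μ)² / (μ·(2 + δ)) = 10.042071.

10.042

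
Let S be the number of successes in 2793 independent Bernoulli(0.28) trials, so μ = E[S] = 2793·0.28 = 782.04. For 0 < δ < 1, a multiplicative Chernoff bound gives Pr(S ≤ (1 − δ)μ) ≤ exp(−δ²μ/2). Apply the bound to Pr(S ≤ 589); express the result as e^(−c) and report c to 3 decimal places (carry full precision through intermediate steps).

Write 589 = (1 − δ)μ, so δ = 1 − 589/782.04 = 0.2468416…
Then the exponent is δ²μ/2 = (μ − 589)²/(2μ) = 23.825151.

23.825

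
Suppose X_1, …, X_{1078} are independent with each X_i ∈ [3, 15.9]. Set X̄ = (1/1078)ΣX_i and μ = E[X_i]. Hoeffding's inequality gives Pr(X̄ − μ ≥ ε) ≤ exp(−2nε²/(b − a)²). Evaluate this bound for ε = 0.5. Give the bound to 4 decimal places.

Exponent: 2nε²/(b − a)² = 2·1078·0.5² / 12.9² = 3.23899.
Bound = exp(−3.23899) = 0.03920.

0.0392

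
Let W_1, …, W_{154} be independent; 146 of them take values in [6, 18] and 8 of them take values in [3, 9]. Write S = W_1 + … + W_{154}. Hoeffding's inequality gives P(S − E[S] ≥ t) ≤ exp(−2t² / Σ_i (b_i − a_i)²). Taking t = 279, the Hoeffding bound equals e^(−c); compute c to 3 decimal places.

Σ(b_i − a_i)² = 146·12² + 8·6² = 21312.
c = 2t² / 21312 = 2·279² / 21312 = 7.3049.

7.305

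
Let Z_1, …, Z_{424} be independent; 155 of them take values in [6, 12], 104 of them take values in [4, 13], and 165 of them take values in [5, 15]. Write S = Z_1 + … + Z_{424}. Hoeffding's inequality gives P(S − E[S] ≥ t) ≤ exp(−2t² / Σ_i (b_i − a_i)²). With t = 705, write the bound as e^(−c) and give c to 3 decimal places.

Σ(b_i − a_i)² = 155·6² + 104·9² + 165·10² = 30504.
c = 2t² / 30504 = 2·705² / 30504 = 32.5875.

32.588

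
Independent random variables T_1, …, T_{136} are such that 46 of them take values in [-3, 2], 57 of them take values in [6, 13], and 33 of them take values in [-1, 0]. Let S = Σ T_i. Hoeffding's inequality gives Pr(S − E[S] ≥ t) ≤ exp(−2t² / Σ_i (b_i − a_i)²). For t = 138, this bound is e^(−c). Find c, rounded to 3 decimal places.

Σ(b_i − a_i)² = 46·5² + 57·7² + 33·1² = 3976.
c = 2t² / 3976 = 2·138² / 3976 = 9.5795.

9.579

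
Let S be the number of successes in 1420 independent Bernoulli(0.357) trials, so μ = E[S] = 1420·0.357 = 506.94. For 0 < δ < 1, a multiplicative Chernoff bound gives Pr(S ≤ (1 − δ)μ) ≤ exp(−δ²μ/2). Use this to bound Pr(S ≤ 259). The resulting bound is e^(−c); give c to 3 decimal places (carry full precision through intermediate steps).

Write 259 = (1 − δ)μ, so δ = 1 − 259/506.94 = 0.4890914…
Then the exponent is δ²μ/2 = (μ − 259)²/(2μ) = 60.632662.

60.633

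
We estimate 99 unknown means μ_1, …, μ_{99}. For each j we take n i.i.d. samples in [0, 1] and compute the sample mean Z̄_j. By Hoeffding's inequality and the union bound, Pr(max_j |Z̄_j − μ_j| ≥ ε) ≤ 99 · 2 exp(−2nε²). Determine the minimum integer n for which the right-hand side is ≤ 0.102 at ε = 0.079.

607

Need 2·99·exp(−2nε²) ≤ 0.102, i.e. exp(−2nε²) ≤ 0.102/198.
So 2nε² ≥ ln(198/0.102) = 7.571049.
Hence n ≥ 7.571049/(2·0.079²) = 606.557.
The smallest integer n is 607.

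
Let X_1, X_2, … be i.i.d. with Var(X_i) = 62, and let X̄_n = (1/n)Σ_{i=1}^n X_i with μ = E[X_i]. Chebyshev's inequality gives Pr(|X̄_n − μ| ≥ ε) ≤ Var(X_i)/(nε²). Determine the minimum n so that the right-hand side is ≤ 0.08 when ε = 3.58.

61

Require 62/(n·3.58²) ≤ 0.08, i.e. n ≥ 62/(0.08·3.58²) = 60.469.
The smallest integer n is 61.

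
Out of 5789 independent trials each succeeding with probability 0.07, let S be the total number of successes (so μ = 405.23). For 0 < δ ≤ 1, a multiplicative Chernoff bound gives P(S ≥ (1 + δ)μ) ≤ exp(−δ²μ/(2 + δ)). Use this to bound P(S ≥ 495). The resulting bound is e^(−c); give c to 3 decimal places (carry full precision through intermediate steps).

8.952

Write 495 = (1 + δ)μ, so δ = 495/405.23 − 1 = 0.2215285…
Then the exponent is δ²μ/(2 + δ) = (495 − μ)² / (μ·(2 + δ)) = 8.951771.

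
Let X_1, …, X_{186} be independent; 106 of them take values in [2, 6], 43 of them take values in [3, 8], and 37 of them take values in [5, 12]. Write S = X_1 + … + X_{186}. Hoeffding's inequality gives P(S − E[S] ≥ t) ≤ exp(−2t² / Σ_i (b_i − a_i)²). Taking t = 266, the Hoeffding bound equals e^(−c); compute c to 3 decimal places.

30.871

Σ(b_i − a_i)² = 106·4² + 43·5² + 37·7² = 4584.
c = 2t² / 4584 = 2·266² / 4584 = 30.8709.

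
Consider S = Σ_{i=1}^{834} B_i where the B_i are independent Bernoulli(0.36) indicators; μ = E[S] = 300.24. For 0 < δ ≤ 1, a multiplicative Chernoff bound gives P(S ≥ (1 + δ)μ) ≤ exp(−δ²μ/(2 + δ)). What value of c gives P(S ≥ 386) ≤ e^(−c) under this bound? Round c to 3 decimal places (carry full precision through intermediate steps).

Write 386 = (1 + δ)μ, so δ = 386/300.24 − 1 = 0.2856382…
Then the exponent is δ²μ/(2 + δ) = (386 − μ)² / (μ·(2 + δ)) = 10.717501.

10.718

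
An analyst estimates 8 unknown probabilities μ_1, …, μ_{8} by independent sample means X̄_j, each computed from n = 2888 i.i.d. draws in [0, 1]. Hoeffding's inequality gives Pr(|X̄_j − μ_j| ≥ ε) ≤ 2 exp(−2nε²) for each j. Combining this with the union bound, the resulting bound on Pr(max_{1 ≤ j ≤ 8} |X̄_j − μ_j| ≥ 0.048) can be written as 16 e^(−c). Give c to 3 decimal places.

13.308

Union bound over the 8 events: Pr(max_{1 ≤ j ≤ 8} |X̄_j − μ_j| ≥ 0.048) ≤ 8·2·exp(−2nε²) = 16 exp(−2·2888·0.048²).
So c = 2·2888·0.048² = 13.3079.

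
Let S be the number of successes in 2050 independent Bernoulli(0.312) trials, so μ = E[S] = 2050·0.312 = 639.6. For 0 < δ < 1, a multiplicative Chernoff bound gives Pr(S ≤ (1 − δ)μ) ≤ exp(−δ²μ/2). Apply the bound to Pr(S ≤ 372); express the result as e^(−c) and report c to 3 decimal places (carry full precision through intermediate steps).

55.980

Write 372 = (1 − δ)μ, so δ = 1 − 372/639.6 = 0.4183865…
Then the exponent is δ²μ/2 = (μ − 372)²/(2μ) = 55.980113.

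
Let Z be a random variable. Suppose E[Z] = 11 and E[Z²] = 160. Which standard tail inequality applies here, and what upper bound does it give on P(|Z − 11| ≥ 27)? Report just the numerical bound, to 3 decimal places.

The first two moments determine the variance, so Chebyshev's inequality is the sharpest standard bound available.
Var(Z) = E[Z²] − (E[Z])² = 160 − 121 = 39.
Chebyshev's inequality: P(|Z − μ| ≥ t) ≤ Var(Z)/t² = 39/729 = 0.0535.

0.053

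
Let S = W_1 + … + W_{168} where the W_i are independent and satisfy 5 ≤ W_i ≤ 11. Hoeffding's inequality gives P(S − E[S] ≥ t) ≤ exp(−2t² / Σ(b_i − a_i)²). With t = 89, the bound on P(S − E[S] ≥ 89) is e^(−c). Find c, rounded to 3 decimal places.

2.619

Σ(b_i − a_i)² = 168·(6)² = 6048.
c = 2t²/6048 = 2·89²/6048 = 2.6194.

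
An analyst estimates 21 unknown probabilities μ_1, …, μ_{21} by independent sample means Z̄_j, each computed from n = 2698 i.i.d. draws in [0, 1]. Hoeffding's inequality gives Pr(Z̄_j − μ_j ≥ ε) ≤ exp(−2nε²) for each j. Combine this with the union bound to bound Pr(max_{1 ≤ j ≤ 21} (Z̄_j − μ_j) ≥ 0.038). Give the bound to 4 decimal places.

0.0087

Per-experiment Hoeffding bound: exp(−2·2698·0.038²) = exp(−7.79182) = 0.0004131.
Union bound over 21 events: 21·0.0004131 = 0.00868.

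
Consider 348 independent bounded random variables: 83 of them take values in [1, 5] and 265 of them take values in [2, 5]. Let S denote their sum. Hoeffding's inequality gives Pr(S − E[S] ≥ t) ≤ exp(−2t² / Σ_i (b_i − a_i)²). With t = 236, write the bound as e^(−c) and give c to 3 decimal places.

30.001

Σ(b_i − a_i)² = 83·4² + 265·3² = 3713.
c = 2t² / 3713 = 2·236² / 3713 = 30.0005.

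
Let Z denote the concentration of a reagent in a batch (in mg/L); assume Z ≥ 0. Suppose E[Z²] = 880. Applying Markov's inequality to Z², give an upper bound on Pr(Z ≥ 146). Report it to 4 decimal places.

Since Z ≥ 0, the event {Z ≥ 146} is the same as {Z² ≥ 21316}.
Markov's inequality applied to Z² gives Pr(Z² ≥ 21316) ≤ E[Z²]/21316 = 880/21316 = 0.0413.

0.0413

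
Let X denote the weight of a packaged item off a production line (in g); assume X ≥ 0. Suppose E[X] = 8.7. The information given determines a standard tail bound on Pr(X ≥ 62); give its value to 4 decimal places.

Only the mean of a non-negative variable is known, so Markov's inequality is the applicable tail bound.
Markov's inequality: for a non-negative random variable, Pr(X ≥ a) ≤ E[X]/a.
Here E[X] = 8.7 and a = 62, so the bound is 8.7/62 = 0.1403.

0.1403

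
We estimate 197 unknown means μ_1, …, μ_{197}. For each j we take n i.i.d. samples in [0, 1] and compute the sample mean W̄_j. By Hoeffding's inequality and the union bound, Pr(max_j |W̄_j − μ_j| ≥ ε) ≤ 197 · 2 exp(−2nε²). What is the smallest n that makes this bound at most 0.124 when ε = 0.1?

Need 2·197·exp(−2nε²) ≤ 0.124, i.e. exp(−2nε²) ≤ 0.124/394.
So 2nε² ≥ ln(394/0.124) = 8.063825.
Hence n ≥ 8.063825/(2·0.1²) = 403.191.
The smallest integer n is 404.

404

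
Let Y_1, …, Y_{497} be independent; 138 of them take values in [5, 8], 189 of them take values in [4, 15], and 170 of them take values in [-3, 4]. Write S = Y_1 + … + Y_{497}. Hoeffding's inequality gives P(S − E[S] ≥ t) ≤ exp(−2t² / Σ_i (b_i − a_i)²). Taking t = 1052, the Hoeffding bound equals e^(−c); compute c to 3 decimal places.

Σ(b_i − a_i)² = 138·3² + 189·11² + 170·7² = 32441.
c = 2t² / 32441 = 2·1052² / 32441 = 68.2287.

68.229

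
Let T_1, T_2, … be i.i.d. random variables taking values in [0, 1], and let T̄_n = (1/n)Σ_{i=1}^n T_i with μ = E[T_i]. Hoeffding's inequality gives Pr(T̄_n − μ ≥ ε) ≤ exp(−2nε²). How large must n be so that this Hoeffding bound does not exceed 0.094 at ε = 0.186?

Require exp(−2nε²) ≤ 0.094, i.e. 2nε² ≥ ln(1/0.094) = 2.364460.
So n ≥ 2.364460 / (2·0.186²) = 34.172.
The smallest integer n is 35.

35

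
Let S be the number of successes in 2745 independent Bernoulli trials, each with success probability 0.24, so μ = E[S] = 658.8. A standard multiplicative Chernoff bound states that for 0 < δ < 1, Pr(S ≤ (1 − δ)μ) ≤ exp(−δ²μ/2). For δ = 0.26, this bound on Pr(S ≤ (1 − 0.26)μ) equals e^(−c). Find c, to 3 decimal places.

c = δ²μ/2 = 0.26²·658.8/2 = 22.2674.

22.267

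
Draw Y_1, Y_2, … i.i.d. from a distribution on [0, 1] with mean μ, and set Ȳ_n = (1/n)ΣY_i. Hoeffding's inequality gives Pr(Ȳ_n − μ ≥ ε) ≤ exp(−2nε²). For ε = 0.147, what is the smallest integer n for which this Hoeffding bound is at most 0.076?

Require exp(−2nε²) ≤ 0.076, i.e. 2nε² ≥ ln(1/0.076) = 2.577022.
So n ≥ 2.577022 / (2·0.147²) = 59.628.
The smallest integer n is 60.

60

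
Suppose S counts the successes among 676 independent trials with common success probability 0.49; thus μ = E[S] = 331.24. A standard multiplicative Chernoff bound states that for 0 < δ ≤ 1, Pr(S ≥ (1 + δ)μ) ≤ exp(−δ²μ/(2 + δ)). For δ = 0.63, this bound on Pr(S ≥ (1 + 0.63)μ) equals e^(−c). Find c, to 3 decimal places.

c = δ²μ/(2 + δ) = 0.63²·331.24/(2 + 0.63) = 49.9883.

49.988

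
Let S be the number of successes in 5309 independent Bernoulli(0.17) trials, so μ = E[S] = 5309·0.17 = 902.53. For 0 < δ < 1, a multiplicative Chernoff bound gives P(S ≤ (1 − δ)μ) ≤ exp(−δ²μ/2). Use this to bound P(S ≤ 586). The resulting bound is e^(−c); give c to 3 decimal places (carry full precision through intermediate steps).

Write 586 = (1 − δ)μ, so δ = 1 − 586/902.53 = 0.3507141…
Then the exponent is δ²μ/2 = (μ − 586)²/(2μ) = 55.505768.

55.506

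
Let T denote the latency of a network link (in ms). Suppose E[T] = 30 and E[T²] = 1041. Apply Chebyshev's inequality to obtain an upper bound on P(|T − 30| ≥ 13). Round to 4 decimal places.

Var(T) = E[T²] − (E[T])² = 1041 − 900 = 141.
Chebyshev's inequality: P(|T − μ| ≥ t) ≤ Var(T)/t² = 141/169 = 0.8343.

0.8343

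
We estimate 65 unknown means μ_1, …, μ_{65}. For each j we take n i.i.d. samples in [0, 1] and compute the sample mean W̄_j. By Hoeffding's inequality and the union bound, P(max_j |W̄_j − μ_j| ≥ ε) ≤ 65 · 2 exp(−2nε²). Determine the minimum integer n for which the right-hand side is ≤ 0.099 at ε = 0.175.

118

Need 2·65·exp(−2nε²) ≤ 0.099, i.e. exp(−2nε²) ≤ 0.099/130.
So 2nε² ≥ ln(130/0.099) = 7.180170.
Hence n ≥ 7.180170/(2·0.175²) = 117.227.
The smallest integer n is 118.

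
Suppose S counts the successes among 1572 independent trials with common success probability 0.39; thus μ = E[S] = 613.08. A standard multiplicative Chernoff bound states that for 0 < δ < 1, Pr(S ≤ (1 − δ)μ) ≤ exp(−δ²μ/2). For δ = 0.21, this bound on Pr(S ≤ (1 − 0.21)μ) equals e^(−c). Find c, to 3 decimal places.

c = δ²μ/2 = 0.21²·613.08/2 = 13.5184.

13.518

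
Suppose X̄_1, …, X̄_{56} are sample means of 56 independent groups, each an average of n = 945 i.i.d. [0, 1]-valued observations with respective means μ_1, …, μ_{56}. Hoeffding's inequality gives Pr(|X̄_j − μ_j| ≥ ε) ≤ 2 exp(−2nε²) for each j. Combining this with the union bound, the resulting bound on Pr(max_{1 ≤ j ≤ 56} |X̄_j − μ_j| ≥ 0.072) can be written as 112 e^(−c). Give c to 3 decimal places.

Union bound over the 56 events: Pr(max_{1 ≤ j ≤ 56} |X̄_j − μ_j| ≥ 0.072) ≤ 56·2·exp(−2nε²) = 112 exp(−2·945·0.072²).
So c = 2·945·0.072² = 9.7978.

9.798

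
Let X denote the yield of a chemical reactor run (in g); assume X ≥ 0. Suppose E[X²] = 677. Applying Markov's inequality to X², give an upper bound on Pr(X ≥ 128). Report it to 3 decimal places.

Since X ≥ 0, the event {X ≥ 128} is the same as {X² ≥ 16384}.
Markov's inequality applied to X² gives Pr(X² ≥ 16384) ≤ E[X²]/16384 = 677/16384 = 0.0413.

0.041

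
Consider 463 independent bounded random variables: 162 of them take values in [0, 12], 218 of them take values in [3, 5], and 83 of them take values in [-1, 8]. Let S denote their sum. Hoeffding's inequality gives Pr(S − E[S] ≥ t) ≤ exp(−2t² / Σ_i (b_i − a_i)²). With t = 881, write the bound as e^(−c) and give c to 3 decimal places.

50.200

Σ(b_i − a_i)² = 162·12² + 218·2² + 83·9² = 30923.
c = 2t² / 30923 = 2·881² / 30923 = 50.1996.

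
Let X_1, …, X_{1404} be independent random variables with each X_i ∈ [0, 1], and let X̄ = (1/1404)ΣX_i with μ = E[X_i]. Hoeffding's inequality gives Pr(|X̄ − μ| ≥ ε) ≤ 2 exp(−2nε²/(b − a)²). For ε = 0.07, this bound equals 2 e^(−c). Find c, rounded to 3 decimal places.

c = 2nε²/(b − a)² = 2·1404·0.07² / 1² = 13.7592.

13.759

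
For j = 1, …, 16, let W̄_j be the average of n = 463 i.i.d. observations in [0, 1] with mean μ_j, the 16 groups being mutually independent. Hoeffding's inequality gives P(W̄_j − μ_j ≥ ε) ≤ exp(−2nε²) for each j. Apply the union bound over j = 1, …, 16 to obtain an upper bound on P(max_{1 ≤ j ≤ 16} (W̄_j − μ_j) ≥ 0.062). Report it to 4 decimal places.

0.4552

Per-experiment Hoeffding bound: exp(−2·463·0.062²) = exp(−3.55954) = 0.028452.
Union bound over 16 events: 16·0.028452 = 0.45523.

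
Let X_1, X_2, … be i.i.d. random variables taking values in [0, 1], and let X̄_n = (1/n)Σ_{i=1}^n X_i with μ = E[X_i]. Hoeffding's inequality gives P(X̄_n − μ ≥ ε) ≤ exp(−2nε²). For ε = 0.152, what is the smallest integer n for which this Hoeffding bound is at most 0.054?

Require exp(−2nε²) ≤ 0.054, i.e. 2nε² ≥ ln(1/0.054) = 2.918771.
So n ≥ 2.918771 / (2·0.152²) = 63.166.
The smallest integer n is 64.

64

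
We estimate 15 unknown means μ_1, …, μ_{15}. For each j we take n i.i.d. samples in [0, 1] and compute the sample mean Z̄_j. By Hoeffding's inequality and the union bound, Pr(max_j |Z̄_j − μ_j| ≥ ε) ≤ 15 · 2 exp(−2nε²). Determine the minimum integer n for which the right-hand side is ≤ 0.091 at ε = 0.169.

Need 2·15·exp(−2nε²) ≤ 0.091, i.e. exp(−2nε²) ≤ 0.091/30.
So 2nε² ≥ ln(30/0.091) = 5.798093.
Hence n ≥ 5.798093/(2·0.169²) = 101.504.
The smallest integer n is 102.

102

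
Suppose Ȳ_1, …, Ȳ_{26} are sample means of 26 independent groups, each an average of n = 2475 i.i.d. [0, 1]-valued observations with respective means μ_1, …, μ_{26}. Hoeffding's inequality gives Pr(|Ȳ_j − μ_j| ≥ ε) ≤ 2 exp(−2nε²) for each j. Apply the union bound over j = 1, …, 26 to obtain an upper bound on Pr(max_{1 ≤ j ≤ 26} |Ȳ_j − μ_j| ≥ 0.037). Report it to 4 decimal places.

0.0593

Per-experiment Hoeffding bound: 2·exp(−2·2475·0.037²) = 2·exp(−6.77655) = 0.0022804.
Union bound over 26 events: 26·0.0022804 = 0.05929.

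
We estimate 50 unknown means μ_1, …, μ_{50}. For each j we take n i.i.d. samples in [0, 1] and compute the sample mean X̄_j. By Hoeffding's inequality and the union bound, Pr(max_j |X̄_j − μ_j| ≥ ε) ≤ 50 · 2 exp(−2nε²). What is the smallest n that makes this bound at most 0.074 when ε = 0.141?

182

Need 2·50·exp(−2nε²) ≤ 0.074, i.e. exp(−2nε²) ≤ 0.074/100.
So 2nε² ≥ ln(100/0.074) = 7.208860.
Hence n ≥ 7.208860/(2·0.141²) = 181.300.
The smallest integer n is 182.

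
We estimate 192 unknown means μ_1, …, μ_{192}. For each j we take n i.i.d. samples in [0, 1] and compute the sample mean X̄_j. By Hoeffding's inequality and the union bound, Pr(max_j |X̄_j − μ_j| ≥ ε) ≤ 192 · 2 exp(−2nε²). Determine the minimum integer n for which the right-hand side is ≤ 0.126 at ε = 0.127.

Need 2·192·exp(−2nε²) ≤ 0.126, i.e. exp(−2nε²) ≤ 0.126/384.
So 2nε² ≥ ln(384/0.126) = 8.022116.
Hence n ≥ 8.022116/(2·0.127²) = 248.686.
The smallest integer n is 249.

249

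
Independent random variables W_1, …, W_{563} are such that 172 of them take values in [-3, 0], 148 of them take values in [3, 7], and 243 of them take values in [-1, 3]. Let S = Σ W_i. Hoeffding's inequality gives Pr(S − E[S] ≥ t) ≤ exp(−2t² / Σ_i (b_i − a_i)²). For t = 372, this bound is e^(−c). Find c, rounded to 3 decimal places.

Σ(b_i − a_i)² = 172·3² + 148·4² + 243·4² = 7804.
c = 2t² / 7804 = 2·372² / 7804 = 35.4649.

35.465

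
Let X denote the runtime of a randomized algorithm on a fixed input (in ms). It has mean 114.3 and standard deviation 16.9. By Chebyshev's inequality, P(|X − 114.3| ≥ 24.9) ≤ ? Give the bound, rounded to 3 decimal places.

Chebyshev: P(|X − μ| ≥ t) ≤ Var(X)/t².
Var(X) = σ² = 16.9² = 285.61.
Bound = 285.61 / 620.01 = 0.4607.

0.461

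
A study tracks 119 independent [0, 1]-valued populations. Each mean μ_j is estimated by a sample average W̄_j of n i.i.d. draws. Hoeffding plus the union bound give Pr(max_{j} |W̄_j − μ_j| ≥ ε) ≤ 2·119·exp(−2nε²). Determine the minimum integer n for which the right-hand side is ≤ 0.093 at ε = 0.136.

Need 2·119·exp(−2nε²) ≤ 0.093, i.e. exp(−2nε²) ≤ 0.093/238.
So 2nε² ≥ ln(238/0.093) = 7.847426.
Hence n ≥ 7.847426/(2·0.136²) = 212.138.
The smallest integer n is 213.

213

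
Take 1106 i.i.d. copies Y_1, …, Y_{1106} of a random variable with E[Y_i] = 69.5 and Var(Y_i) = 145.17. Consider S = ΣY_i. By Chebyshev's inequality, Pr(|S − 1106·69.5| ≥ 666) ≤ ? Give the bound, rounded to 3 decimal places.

Var(S) = n·Var(Y_i) = 1106·145.17 = 160558.02.
Chebyshev: Pr(|S − 1106·69.5| ≥ 666) ≤ Var(S)/666² = 160558.02/443556 = 0.3620.

0.362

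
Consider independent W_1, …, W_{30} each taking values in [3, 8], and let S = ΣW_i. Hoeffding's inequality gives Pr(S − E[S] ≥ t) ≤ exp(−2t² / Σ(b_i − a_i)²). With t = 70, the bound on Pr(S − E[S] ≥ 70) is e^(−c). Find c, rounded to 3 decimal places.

Σ(b_i − a_i)² = 30·(5)² = 750.
c = 2t²/750 = 2·70²/750 = 13.0667.

13.067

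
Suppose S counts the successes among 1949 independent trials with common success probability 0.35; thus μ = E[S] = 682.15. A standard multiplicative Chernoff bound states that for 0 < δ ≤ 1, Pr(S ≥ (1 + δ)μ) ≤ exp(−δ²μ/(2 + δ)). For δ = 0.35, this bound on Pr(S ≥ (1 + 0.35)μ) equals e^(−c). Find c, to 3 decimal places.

c = δ²μ/(2 + δ) = 0.35²·682.15/(2 + 0.35) = 35.5589.

35.559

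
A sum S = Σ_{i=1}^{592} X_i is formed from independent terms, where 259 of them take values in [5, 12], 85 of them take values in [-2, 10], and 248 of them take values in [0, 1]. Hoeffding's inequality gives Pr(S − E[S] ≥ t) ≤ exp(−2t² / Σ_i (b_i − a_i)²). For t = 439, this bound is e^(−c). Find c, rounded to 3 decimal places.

Σ(b_i − a_i)² = 259·7² + 85·12² + 248·1² = 25179.
c = 2t² / 25179 = 2·439² / 25179 = 15.3081.

15.308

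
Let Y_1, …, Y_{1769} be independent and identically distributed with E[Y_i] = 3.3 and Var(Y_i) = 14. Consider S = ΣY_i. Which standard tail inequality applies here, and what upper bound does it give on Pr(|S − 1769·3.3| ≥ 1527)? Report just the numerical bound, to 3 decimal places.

0.011

With mean and variance of each term known, Chebyshev's inequality bounds the deviation of the sum (or sample mean).
Var(S) = n·Var(Y_i) = 1769·14 = 24766.
Chebyshev: Pr(|S − 1769·3.3| ≥ 1527) ≤ Var(S)/1527² = 24766/2331729 = 0.0106.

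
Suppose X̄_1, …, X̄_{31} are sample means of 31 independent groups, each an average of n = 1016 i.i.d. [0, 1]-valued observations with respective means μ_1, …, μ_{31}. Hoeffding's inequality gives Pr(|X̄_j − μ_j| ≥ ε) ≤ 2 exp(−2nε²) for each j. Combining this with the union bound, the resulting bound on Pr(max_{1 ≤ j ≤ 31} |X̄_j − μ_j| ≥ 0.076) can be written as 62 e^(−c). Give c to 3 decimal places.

Union bound over the 31 events: Pr(max_{1 ≤ j ≤ 31} |X̄_j − μ_j| ≥ 0.076) ≤ 31·2·exp(−2nε²) = 62 exp(−2·1016·0.076²).
So c = 2·1016·0.076² = 11.7368.

11.737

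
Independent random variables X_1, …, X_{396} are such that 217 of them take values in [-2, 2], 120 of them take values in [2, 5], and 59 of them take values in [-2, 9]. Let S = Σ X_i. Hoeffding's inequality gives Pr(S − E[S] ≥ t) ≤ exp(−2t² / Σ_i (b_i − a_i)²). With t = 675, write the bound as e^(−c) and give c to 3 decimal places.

Σ(b_i − a_i)² = 217·4² + 120·3² + 59·11² = 11691.
c = 2t² / 11691 = 2·675² / 11691 = 77.9446.

77.945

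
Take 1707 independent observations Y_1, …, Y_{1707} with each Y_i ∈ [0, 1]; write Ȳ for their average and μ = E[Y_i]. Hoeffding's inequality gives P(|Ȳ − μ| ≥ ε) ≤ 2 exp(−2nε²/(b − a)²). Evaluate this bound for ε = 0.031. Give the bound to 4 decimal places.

Exponent: 2nε²/(b − a)² = 2·1707·0.031² / 1² = 3.28085.
Bound = 2·exp(−3.28085) = 0.07519.

0.0752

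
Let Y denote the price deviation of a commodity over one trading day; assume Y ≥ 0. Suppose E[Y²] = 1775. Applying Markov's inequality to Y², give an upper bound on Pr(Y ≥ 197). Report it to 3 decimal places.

0.046

Since Y ≥ 0, the event {Y ≥ 197} is the same as {Y² ≥ 38809}.
Markov's inequality applied to Y² gives Pr(Y² ≥ 38809) ≤ E[Y²]/38809 = 1775/38809 = 0.0457.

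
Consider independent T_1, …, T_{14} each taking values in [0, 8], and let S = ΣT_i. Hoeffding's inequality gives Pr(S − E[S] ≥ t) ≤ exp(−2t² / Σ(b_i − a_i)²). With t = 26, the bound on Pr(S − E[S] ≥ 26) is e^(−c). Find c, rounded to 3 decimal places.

Σ(b_i − a_i)² = 14·(8)² = 896.
c = 2t²/896 = 2·26²/896 = 1.5089.

1.509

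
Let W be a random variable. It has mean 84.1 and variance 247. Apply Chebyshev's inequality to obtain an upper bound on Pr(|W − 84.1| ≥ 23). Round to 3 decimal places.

Chebyshev: Pr(|W − μ| ≥ t) ≤ Var(W)/t².
Bound = 247 / 529 = 0.4669.

0.467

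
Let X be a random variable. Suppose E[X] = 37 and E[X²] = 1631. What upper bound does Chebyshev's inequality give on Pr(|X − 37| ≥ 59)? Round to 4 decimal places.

0.0753

Var(X) = E[X²] − (E[X])² = 1631 − 1369 = 262.
Chebyshev's inequality: Pr(|X − μ| ≥ t) ≤ Var(X)/t² = 262/3481 = 0.0753.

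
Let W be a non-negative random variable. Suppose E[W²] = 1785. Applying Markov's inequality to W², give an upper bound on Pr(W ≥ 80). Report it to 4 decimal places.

Since W ≥ 0, the event {W ≥ 80} is the same as {W² ≥ 6400}.
Markov's inequality applied to W² gives Pr(W² ≥ 6400) ≤ E[W²]/6400 = 1785/6400 = 0.2789.

0.2789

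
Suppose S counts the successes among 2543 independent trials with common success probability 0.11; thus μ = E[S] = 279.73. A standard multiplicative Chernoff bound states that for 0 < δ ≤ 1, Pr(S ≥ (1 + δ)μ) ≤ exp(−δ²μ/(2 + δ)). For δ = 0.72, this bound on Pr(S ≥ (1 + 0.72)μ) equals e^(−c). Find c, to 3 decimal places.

53.313

c = δ²μ/(2 + δ) = 0.72²·279.73/(2 + 0.72) = 53.3132.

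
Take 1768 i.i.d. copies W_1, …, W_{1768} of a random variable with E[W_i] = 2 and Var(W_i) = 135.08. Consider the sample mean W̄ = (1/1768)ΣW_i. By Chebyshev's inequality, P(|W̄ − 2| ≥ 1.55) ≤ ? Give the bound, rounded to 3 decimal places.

Var(W̄) = Var(W_i)/n = 135.08/1768 = 0.076403.
Chebyshev: P(|W̄ − 2| ≥ 1.55) ≤ Var(W̄)/(1.55)² = 135.08/(1768·1.55²) = 0.0318.

0.032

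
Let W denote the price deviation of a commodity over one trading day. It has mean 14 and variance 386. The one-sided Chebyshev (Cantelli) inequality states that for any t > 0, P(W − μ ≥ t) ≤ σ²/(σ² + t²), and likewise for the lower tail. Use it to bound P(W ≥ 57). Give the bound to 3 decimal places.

Here σ² = 386 and t = 43, so σ² + t² = 2235.
Cantelli's bound: 386/2235 = 0.1727.

0.173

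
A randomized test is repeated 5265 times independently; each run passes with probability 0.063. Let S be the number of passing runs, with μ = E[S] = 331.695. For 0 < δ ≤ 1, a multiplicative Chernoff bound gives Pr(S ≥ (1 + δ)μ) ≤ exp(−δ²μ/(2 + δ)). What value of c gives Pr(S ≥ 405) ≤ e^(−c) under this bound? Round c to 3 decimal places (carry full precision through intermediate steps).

7.294

Write 405 = (1 + δ)μ, so δ = 405/331.695 − 1 = 0.2210012…
Then the exponent is δ²μ/(2 + δ) = (405 − μ)² / (μ·(2 + δ)) = 7.294230.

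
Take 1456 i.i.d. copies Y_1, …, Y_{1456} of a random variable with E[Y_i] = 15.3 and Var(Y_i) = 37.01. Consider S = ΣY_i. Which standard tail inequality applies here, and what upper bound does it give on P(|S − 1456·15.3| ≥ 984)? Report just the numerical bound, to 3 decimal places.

0.056

With mean and variance of each term known, Chebyshev's inequality bounds the deviation of the sum (or sample mean).
Var(S) = n·Var(Y_i) = 1456·37.01 = 53886.56.
Chebyshev: P(|S − 1456·15.3| ≥ 984) ≤ Var(S)/984² = 53886.56/968256 = 0.0557.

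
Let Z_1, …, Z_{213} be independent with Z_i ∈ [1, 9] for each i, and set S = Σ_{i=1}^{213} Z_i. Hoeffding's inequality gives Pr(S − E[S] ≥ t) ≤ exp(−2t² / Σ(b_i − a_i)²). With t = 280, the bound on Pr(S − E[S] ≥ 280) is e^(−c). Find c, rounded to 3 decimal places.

Σ(b_i − a_i)² = 213·(8)² = 13632.
c = 2t²/13632 = 2·280²/13632 = 11.5023.

11.502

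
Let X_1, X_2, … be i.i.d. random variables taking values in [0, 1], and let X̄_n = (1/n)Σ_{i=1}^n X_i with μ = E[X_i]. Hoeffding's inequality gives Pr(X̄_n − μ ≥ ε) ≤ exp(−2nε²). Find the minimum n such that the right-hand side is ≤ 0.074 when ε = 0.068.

Require exp(−2nε²) ≤ 0.074, i.e. 2nε² ≥ ln(1/0.074) = 2.603690.
So n ≥ 2.603690 / (2·0.068²) = 281.541.
The smallest integer n is 282.

282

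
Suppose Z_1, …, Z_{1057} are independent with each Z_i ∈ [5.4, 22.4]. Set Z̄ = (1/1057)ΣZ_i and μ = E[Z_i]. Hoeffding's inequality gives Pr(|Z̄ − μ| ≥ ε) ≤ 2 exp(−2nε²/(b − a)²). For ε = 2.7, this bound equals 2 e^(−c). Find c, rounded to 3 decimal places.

c = 2nε²/(b − a)² = 2·1057·2.7² / 17² = 53.3255.

53.325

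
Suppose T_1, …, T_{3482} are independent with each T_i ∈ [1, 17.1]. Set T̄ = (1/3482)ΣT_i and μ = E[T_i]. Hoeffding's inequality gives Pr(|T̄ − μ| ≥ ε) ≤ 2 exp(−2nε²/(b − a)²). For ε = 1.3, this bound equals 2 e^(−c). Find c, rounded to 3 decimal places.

c = 2nε²/(b − a)² = 2·3482·1.3² / 16.1² = 45.4040.

45.404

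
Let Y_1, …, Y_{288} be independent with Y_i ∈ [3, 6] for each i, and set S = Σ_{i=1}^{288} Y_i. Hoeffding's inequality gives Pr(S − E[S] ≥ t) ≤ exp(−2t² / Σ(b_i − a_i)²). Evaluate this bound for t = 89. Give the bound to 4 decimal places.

Σ(b_i − a_i)² = 288·(3)² = 2592.
Exponent = 2·89²/2592 = 6.1119.
Bound = exp(−6.1119) = 0.00222.

0.0022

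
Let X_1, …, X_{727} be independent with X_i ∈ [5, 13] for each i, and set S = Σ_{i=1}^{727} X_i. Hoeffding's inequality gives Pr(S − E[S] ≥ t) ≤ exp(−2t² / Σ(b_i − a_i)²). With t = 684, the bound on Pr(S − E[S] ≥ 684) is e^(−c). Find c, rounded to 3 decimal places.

Σ(b_i − a_i)² = 727·(8)² = 46528.
c = 2t²/46528 = 2·684²/46528 = 20.1107.

20.111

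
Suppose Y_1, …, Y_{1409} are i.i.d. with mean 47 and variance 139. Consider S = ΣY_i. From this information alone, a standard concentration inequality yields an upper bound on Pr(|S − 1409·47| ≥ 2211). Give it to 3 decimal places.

0.040

With mean and variance of each term known, Chebyshev's inequality bounds the deviation of the sum (or sample mean).
Var(S) = n·Var(Y_i) = 1409·139 = 195851.
Chebyshev: Pr(|S − 1409·47| ≥ 2211) ≤ Var(S)/2211² = 195851/4888521 = 0.0401.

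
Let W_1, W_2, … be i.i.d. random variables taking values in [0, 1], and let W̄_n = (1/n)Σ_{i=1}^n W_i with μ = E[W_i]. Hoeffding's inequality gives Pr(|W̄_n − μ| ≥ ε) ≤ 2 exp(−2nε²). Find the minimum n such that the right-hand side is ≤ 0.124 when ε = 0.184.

42

Require 2·exp(−2nε²) ≤ 0.124, i.e. 2nε² ≥ ln(2/0.124) = 2.780621.
So n ≥ 2.780621 / (2·0.184²) = 41.065.
The smallest integer n is 42.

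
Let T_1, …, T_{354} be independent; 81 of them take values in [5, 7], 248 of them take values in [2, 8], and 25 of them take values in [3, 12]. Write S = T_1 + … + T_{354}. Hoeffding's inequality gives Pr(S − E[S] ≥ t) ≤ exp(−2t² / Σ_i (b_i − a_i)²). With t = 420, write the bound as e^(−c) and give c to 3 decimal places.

31.285

Σ(b_i − a_i)² = 81·2² + 248·6² + 25·9² = 11277.
c = 2t² / 11277 = 2·420² / 11277 = 31.2849.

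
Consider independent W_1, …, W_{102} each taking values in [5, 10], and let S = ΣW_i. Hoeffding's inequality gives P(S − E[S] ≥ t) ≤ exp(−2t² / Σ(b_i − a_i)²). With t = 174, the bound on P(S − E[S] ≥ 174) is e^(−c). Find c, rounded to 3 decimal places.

23.746

Σ(b_i − a_i)² = 102·(5)² = 2550.
c = 2t²/2550 = 2·174²/2550 = 23.7459.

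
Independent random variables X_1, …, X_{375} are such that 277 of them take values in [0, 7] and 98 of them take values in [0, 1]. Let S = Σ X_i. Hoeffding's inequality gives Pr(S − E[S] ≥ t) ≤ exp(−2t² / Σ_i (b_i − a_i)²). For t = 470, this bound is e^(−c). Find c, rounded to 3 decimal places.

Σ(b_i − a_i)² = 277·7² + 98·1² = 13671.
c = 2t² / 13671 = 2·470² / 13671 = 32.3166.

32.317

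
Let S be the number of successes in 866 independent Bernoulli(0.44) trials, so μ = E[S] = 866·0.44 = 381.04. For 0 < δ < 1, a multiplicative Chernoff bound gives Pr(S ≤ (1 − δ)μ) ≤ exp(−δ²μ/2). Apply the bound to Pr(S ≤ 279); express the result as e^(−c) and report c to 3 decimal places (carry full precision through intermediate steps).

13.663

Write 279 = (1 − δ)μ, so δ = 1 − 279/381.04 = 0.2677934…
Then the exponent is δ²μ/2 = (μ − 279)²/(2μ) = 13.662820.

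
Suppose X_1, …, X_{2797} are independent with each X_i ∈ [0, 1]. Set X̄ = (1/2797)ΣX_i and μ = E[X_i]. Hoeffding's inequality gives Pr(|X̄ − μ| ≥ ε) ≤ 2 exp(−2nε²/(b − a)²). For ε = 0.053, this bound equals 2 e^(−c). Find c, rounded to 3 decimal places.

15.714

c = 2nε²/(b − a)² = 2·2797·0.053² / 1² = 15.7135.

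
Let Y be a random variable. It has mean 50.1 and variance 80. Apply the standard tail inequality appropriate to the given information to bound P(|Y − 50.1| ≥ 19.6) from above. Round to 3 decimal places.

Mean and variance are known, so Chebyshev's inequality applies.
Chebyshev: P(|Y − μ| ≥ t) ≤ Var(Y)/t².
Bound = 80 / 384.16 = 0.2082.

0.208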